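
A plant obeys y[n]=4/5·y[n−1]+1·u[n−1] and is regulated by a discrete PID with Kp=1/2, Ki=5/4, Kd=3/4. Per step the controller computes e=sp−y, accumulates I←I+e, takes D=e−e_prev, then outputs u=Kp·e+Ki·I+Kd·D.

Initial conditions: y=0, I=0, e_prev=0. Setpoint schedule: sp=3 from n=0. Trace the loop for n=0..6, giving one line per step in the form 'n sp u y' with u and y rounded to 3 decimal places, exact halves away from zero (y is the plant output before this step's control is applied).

0 3 7.500 0.000
1 3 -9.750 7.500
2 3 18.375 -3.750
3 3 -29.438 15.375
4 3 50.719 -17.138
5 3 -83.859 37.009
6 3 142.392 -54.252

(exact arithmetic carried between steps; '≈' marks a value shown rounded to 6 d.p. or computed from one; I and e_prev carry over from the previous line; the table rounds u and y to 3 d.p., halves away from zero)
n=0: y=0, sp=3, e=sp−y=3; I=3, D=e−e_prev=3; u=1/2·3+5/4·3+3/4·3=7.5; next y=4/5·0+1·7.5=7.5
n=1: y=7.5, sp=3, e=sp−y=-4.5; I=-1.5, D=e−e_prev=-7.5; u=1/2·(-4.5)+5/4·(-1.5)+3/4·(-7.5)=-9.75; next y=4/5·7.5+1·(-9.75)=-3.75
n=2: y=-3.75, sp=3, e=sp−y=6.75; I=5.25, D=e−e_prev=11.25; u=1/2·6.75+5/4·5.25+3/4·11.25=18.375; next y=4/5·(-3.75)+1·18.375=15.375
n=3: y=15.375, sp=3, e=sp−y=-12.375; I=-7.125, D=e−e_prev=-19.125; u=1/2·(-12.375)+5/4·(-7.125)+3/4·(-19.125)=-29.4375; next y=4/5·15.375+1·(-29.4375)=-17.1375
n=4: y=-17.1375, sp=3, e=sp−y=20.1375; I=13.0125, D=e−e_prev=32.5125; u=1/2·20.1375+5/4·13.0125+3/4·32.5125=50.71875; next y=4/5·(-17.1375)+1·50.71875=37.00875
n=5: y=37.00875, sp=3, e=sp−y=-34.00875; I=-20.99625, D=e−e_prev=-54.14625; u=1/2·(-34.00875)+5/4·(-20.99625)+3/4·(-54.14625)=-83.859375; next y=4/5·37.00875+1·(-83.859375)=-54.252375
n=6: y=-54.252375, sp=3, e=sp−y=57.252375; I=36.256125, D=e−e_prev=91.261125; u=1/2·57.252375+5/4·36.256125+3/4·91.261125≈142.392188; next y=4/5·(-54.252375)+1·142.392188≈98.990288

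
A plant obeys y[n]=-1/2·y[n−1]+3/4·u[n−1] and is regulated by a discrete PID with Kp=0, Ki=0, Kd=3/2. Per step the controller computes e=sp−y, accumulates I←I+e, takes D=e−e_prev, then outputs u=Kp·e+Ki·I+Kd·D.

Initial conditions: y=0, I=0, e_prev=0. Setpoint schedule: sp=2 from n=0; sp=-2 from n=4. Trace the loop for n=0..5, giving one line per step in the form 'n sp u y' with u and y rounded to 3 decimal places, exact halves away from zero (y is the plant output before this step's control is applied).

0 2 3.000 0.000
1 2 -3.375 2.250
2 2 8.859 -3.656
3 2 -18.193 8.473
4 -2 33.531 -17.881
5 -2 -77.955 34.089

(exact arithmetic carried between steps; '≈' marks a value shown rounded to 6 d.p. or computed from one; I and e_prev carry over from the previous line; the table rounds u and y to 3 d.p., halves away from zero)
n=0: y=0, sp=2, e=sp−y=2; I=2, D=e−e_prev=2; u=0·2+0·2+3/2·2=3; next y=-1/2·0+3/4·3=2.25
n=1: y=2.25, sp=2, e=sp−y=-0.25; I=1.75, D=e−e_prev=-2.25; u=0·(-0.25)+0·1.75+3/2·(-2.25)=-3.375; next y=-1/2·2.25+3/4·(-3.375)=-3.65625
n=2: y=-3.65625, sp=2, e=sp−y=5.65625; I=7.40625, D=e−e_prev=5.90625; u=0·5.65625+0·7.40625+3/2·5.90625=8.859375; next y=-1/2·(-3.65625)+3/4·8.859375≈8.472656
n=3: y≈8.472656, sp=2, e=sp−y≈-6.472656; I≈0.933594, D=e−e_prev≈-12.128906; u=0·(-6.472656)+0·0.933594+3/2·(-12.128906)≈-18.193359; next y=-1/2·8.472656+3/4·(-18.193359)≈-17.881348
n=4: y≈-17.881348, sp=-2, e=sp−y≈15.881348; I≈16.814941, D=e−e_prev≈22.354004; u=0·15.881348+0·16.814941+3/2·22.354004≈33.531006; next y=-1/2·(-17.881348)+3/4·33.531006≈34.088928
n=5: y≈34.088928, sp=-2, e=sp−y≈-36.088928; I≈-19.273987, D=e−e_prev≈-51.970276; u=0·(-36.088928)+0·(-19.273987)+3/2·(-51.970276)≈-77.955414; next y=-1/2·34.088928+3/4·(-77.955414)≈-75.511024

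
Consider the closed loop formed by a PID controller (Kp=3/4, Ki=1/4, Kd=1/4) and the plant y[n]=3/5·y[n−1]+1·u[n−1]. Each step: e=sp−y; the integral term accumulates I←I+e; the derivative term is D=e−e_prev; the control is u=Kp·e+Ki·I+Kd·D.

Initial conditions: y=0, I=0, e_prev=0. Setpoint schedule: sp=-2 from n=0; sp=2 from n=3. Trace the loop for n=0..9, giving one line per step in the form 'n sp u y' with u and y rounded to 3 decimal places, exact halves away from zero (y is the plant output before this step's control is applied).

0 -2 -2.500 0.000
1 -2 0.625 -2.500
2 -2 -1.906 -0.875
3 2 5.164 -2.431
4 2 -2.788 3.705
5 2 3.657 -0.565
6 2 -1.623 3.319
7 2 2.706 0.368
8 2 -0.822 2.927
9 2 2.077 0.934

(exact arithmetic carried between steps; '≈' marks a value shown rounded to 6 d.p. or computed from one; I and e_prev carry over from the previous line; the table rounds u and y to 3 d.p., halves away from zero)
n=0: y=0, sp=-2, e=sp−y=-2; I=-2, D=e−e_prev=-2; u=3/4·(-2)+1/4·(-2)+1/4·(-2)=-2.5; next y=3/5·0+1·(-2.5)=-2.5
n=1: y=-2.5, sp=-2, e=sp−y=0.5; I=-1.5, D=e−e_prev=2.5; u=3/4·0.5+1/4·(-1.5)+1/4·2.5=0.625; next y=3/5·(-2.5)+1·0.625=-0.875
n=2: y=-0.875, sp=-2, e=sp−y=-1.125; I=-2.625, D=e−e_prev=-1.625; u=3/4·(-1.125)+1/4·(-2.625)+1/4·(-1.625)=-1.90625; next y=3/5·(-0.875)+1·(-1.90625)=-2.43125
n=3: y=-2.43125, sp=2, e=sp−y=4.43125; I=1.80625, D=e−e_prev=5.55625; u=3/4·4.43125+1/4·1.80625+1/4·5.55625≈5.164063; next y=3/5·(-2.43125)+1·5.164063≈3.705313
n=4: y≈3.705313, sp=2, e=sp−y≈-1.705313; I≈0.100938, D=e−e_prev≈-6.136563; u=3/4·(-1.705313)+1/4·0.100938+1/4·(-6.136563)≈-2.787891; next y=3/5·3.705313+1·(-2.787891)≈-0.564703
n=5: y≈-0.564703, sp=2, e=sp−y≈2.564703; I≈2.665641, D=e−e_prev≈4.270016; u=3/4·2.564703+1/4·2.665641+1/4·4.270016≈3.657441; next y=3/5·(-0.564703)+1·3.657441≈3.318620
n=6: y≈3.318620, sp=2, e=sp−y≈-1.318620; I≈1.347021, D=e−e_prev≈-3.883323; u=3/4·(-1.318620)+1/4·1.347021+1/4·(-3.883323)≈-1.623040; next y=3/5·3.318620+1·(-1.623040)≈0.368132
n=7: y≈0.368132, sp=2, e=sp−y≈1.631868; I≈2.978889, D=e−e_prev≈2.950488; u=3/4·1.631868+1/4·2.978889+1/4·2.950488≈2.706246; next y=3/5·0.368132+1·2.706246≈2.927125
n=8: y≈2.927125, sp=2, e=sp−y≈-0.927125; I≈2.051765, D=e−e_prev≈-2.558993; u=3/4·(-0.927125)+1/4·2.051765+1/4·(-2.558993)≈-0.822150; next y=3/5·2.927125+1·(-0.822150)≈0.934124
n=9: y≈0.934124, sp=2, e=sp−y≈1.065876; I≈3.117641, D=e−e_prev≈1.993000; u=3/4·1.065876+1/4·3.117641+1/4·1.993000≈2.077067; next y=3/5·0.934124+1·2.077067≈2.637542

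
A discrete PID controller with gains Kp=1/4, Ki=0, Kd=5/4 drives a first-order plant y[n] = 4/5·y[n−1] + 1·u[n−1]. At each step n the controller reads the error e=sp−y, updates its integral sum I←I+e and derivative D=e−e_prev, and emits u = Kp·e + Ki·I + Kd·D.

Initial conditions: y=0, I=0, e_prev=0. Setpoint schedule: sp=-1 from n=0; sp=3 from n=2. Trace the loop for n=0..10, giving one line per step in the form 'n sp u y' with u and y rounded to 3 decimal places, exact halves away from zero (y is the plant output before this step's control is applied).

(exact arithmetic carried between steps; '≈' marks a value shown rounded to 6 d.p. or computed from one; I and e_prev carry over from the previous line; the table rounds u and y to 3 d.p., halves away from zero)
n=0: y=0, sp=-1, e=sp−y=-1; I=-1, D=e−e_prev=-1; u=1/4·(-1)+0·(-1)+5/4·(-1)=-1.5; next y=4/5·0+1·(-1.5)=-1.5
n=1: y=-1.5, sp=-1, e=sp−y=0.5; I=-0.5, D=e−e_prev=1.5; u=1/4·0.5+0·(-0.5)+5/4·1.5=2; next y=4/5·(-1.5)+1·2=0.8
n=2: y=0.8, sp=3, e=sp−y=2.2; I=1.7, D=e−e_prev=1.7; u=1/4·2.2+0·1.7+5/4·1.7=2.675; next y=4/5·0.8+1·2.675=3.315
n=3: y=3.315, sp=3, e=sp−y=-0.315; I=1.385, D=e−e_prev=-2.515; u=1/4·(-0.315)+0·1.385+5/4·(-2.515)=-3.2225; next y=4/5·3.315+1·(-3.2225)=-0.5705
n=4: y=-0.5705, sp=3, e=sp−y=3.5705; I=4.9555, D=e−e_prev=3.8855; u=1/4·3.5705+0·4.9555+5/4·3.8855=5.7495; next y=4/5·(-0.5705)+1·5.7495=5.2931
n=5: y=5.2931, sp=3, e=sp−y=-2.2931; I=2.6624, D=e−e_prev=-5.8636; u=1/4·(-2.2931)+0·2.6624+5/4·(-5.8636)=-7.902775; next y=4/5·5.2931+1·(-7.902775)=-3.668295
n=6: y=-3.668295, sp=3, e=sp−y=6.668295; I=9.330695, D=e−e_prev=8.961395; u=1/4·6.668295+0·9.330695+5/4·8.961395≈12.868818; next y=4/5·(-3.668295)+1·12.868818≈9.934182
n=7: y≈9.934182, sp=3, e=sp−y≈-6.934182; I≈2.396514, D=e−e_prev≈-13.602477; u=1/4·(-6.934182)+0·2.396514+5/4·(-13.602477)≈-18.736641; next y=4/5·9.934182+1·(-18.736641)≈-10.789296
n=8: y≈-10.789296, sp=3, e=sp−y≈13.789296; I≈16.185809, D=e−e_prev≈20.723477; u=1/4·13.789296+0·16.185809+5/4·20.723477≈29.351671; next y=4/5·(-10.789296)+1·29.351671≈20.720234
n=9: y≈20.720234, sp=3, e=sp−y≈-17.720234; I≈-1.534425, D=e−e_prev≈-31.509530; u=1/4·(-17.720234)+0·(-1.534425)+5/4·(-31.509530)≈-43.816971; next y=4/5·20.720234+1·(-43.816971)≈-27.240784
n=10: y≈-27.240784, sp=3, e=sp−y≈30.240784; I≈28.706359, D=e−e_prev≈47.961017; u=1/4·30.240784+0·28.706359+5/4·47.961017≈67.511468; next y=4/5·(-27.240784)+1·67.511468≈45.718841

0 -1 -1.500 0.000
1 -1 2.000 -1.500
2 3 2.675 0.800
3 3 -3.223 3.315
4 3 5.750 -0.571
5 3 -7.903 5.293
6 3 12.869 -3.668
7 3 -18.737 9.934
8 3 29.352 -10.789
9 3 -43.817 20.720
10 3 67.511 -27.241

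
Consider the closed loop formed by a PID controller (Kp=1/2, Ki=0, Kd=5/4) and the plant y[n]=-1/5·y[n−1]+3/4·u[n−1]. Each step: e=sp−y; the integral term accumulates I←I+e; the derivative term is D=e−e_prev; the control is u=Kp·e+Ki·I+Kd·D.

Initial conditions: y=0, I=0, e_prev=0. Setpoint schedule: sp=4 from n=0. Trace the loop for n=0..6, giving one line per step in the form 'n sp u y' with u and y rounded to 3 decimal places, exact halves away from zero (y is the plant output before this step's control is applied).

0 4 7.000 0.000
1 4 -7.188 5.250
2 4 19.834 -6.441
3 4 -34.337 16.163
4 4 72.928 -28.985
5 4 -140.094 60.493
6 4 282.663 -117.169

(exact arithmetic carried between steps; '≈' marks a value shown rounded to 6 d.p. or computed from one; I and e_prev carry over from the previous line; the table rounds u and y to 3 d.p., halves away from zero)
n=0: y=0, sp=4, e=sp−y=4; I=4, D=e−e_prev=4; u=1/2·4+0·4+5/4·4=7; next y=-1/5·0+3/4·7=5.25
n=1: y=5.25, sp=4, e=sp−y=-1.25; I=2.75, D=e−e_prev=-5.25; u=1/2·(-1.25)+0·2.75+5/4·(-5.25)=-7.1875; next y=-1/5·5.25+3/4·(-7.1875)=-6.440625
n=2: y=-6.440625, sp=4, e=sp−y=10.440625; I=13.190625, D=e−e_prev=11.690625; u=1/2·10.440625+0·13.190625+5/4·11.690625≈19.833594; next y=-1/5·(-6.440625)+3/4·19.833594≈16.163320
n=3: y≈16.163320, sp=4, e=sp−y≈-12.163320; I≈1.027305, D=e−e_prev≈-22.603945; u=1/2·(-12.163320)+0·1.027305+5/4·(-22.603945)≈-34.336592; next y=-1/5·16.163320+3/4·(-34.336592)≈-28.985108
n=4: y≈-28.985108, sp=4, e=sp−y≈32.985108; I≈34.012413, D=e−e_prev≈45.148428; u=1/2·32.985108+0·34.012413+5/4·45.148428≈72.928089; next y=-1/5·(-28.985108)+3/4·72.928089≈60.493089
n=5: y≈60.493089, sp=4, e=sp−y≈-56.493089; I≈-22.480676, D=e−e_prev≈-89.478196; u=1/2·(-56.493089)+0·(-22.480676)+5/4·(-89.478196)≈-140.094290; next y=-1/5·60.493089+3/4·(-140.094290)≈-117.169335
n=6: y≈-117.169335, sp=4, e=sp−y≈121.169335; I≈98.688659, D=e−e_prev≈177.662424; u=1/2·121.169335+0·98.688659+5/4·177.662424≈282.662697; next y=-1/5·(-117.169335)+3/4·282.662697≈235.430890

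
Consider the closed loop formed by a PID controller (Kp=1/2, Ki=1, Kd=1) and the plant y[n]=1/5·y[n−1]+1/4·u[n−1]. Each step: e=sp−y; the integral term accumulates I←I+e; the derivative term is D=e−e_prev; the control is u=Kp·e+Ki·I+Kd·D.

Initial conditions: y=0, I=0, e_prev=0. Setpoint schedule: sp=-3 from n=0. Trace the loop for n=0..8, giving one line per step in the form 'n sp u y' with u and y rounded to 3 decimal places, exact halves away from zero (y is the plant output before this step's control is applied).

(exact arithmetic carried between steps; '≈' marks a value shown rounded to 6 d.p. or computed from one; I and e_prev carry over from the previous line; the table rounds u and y to 3 d.p., halves away from zero)
n=0: y=0, sp=-3, e=sp−y=-3; I=-3, D=e−e_prev=-3; u=1/2·(-3)+1·(-3)+1·(-3)=-7.5; next y=1/5·0+1/4·(-7.5)=-1.875
n=1: y=-1.875, sp=-3, e=sp−y=-1.125; I=-4.125, D=e−e_prev=1.875; u=1/2·(-1.125)+1·(-4.125)+1·1.875=-2.8125; next y=1/5·(-1.875)+1/4·(-2.8125)=-1.078125
n=2: y=-1.078125, sp=-3, e=sp−y=-1.921875; I=-6.046875, D=e−e_prev=-0.796875; u=1/2·(-1.921875)+1·(-6.046875)+1·(-0.796875)≈-7.804688; next y=1/5·(-1.078125)+1/4·(-7.804688)≈-2.166797
n=3: y≈-2.166797, sp=-3, e=sp−y≈-0.833203; I≈-6.880078, D=e−e_prev≈1.088672; u=1/2·(-0.833203)+1·(-6.880078)+1·1.088672≈-6.208008; next y=1/5·(-2.166797)+1/4·(-6.208008)≈-1.985361
n=4: y≈-1.985361, sp=-3, e=sp−y≈-1.014639; I≈-7.894717, D=e−e_prev≈-0.181436; u=1/2·(-1.014639)+1·(-7.894717)+1·(-0.181436)≈-8.583472; next y=1/5·(-1.985361)+1/4·(-8.583472)≈-2.542940
n=5: y≈-2.542940, sp=-3, e=sp−y≈-0.457060; I≈-8.351777, D=e−e_prev≈0.557579; u=1/2·(-0.457060)+1·(-8.351777)+1·0.557579≈-8.022728; next y=1/5·(-2.542940)+1/4·(-8.022728)≈-2.514270
n=6: y≈-2.514270, sp=-3, e=sp−y≈-0.485730; I≈-8.837507, D=e−e_prev≈-0.028670; u=1/2·(-0.485730)+1·(-8.837507)+1·(-0.028670)≈-9.109042; next y=1/5·(-2.514270)+1/4·(-9.109042)≈-2.780114
n=7: y≈-2.780114, sp=-3, e=sp−y≈-0.219886; I≈-9.057392, D=e−e_prev≈0.265845; u=1/2·(-0.219886)+1·(-9.057392)+1·0.265845≈-8.901490; next y=1/5·(-2.780114)+1/4·(-8.901490)≈-2.781396
n=8: y≈-2.781396, sp=-3, e=sp−y≈-0.218604; I≈-9.275997, D=e−e_prev≈0.001281; u=1/2·(-0.218604)+1·(-9.275997)+1·0.001281≈-9.384018; next y=1/5·(-2.781396)+1/4·(-9.384018)≈-2.902284

0 -3 -7.500 0.000
1 -3 -2.813 -1.875
2 -3 -7.805 -1.078
3 -3 -6.208 -2.167
4 -3 -8.583 -1.985
5 -3 -8.023 -2.543
6 -3 -9.109 -2.514
7 -3 -8.901 -2.780
8 -3 -9.384 -2.781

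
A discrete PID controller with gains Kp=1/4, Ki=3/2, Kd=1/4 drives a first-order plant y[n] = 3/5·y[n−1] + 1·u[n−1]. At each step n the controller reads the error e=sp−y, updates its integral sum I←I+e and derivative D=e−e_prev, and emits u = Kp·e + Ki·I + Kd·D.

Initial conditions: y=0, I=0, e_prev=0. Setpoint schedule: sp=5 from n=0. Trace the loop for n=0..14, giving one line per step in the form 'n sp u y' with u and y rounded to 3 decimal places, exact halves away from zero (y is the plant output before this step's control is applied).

(exact arithmetic carried between steps; '≈' marks a value shown rounded to 6 d.p. or computed from one; I and e_prev carry over from the previous line; the table rounds u and y to 3 d.p., halves away from zero)
n=0: y=0, sp=5, e=sp−y=5; I=5, D=e−e_prev=5; u=1/4·5+3/2·5+1/4·5=10; next y=3/5·0+1·10=10
n=1: y=10, sp=5, e=sp−y=-5; I=0, D=e−e_prev=-10; u=1/4·(-5)+3/2·0+1/4·(-10)=-3.75; next y=3/5·10+1·(-3.75)=2.25
n=2: y=2.25, sp=5, e=sp−y=2.75; I=2.75, D=e−e_prev=7.75; u=1/4·2.75+3/2·2.75+1/4·7.75=6.75; next y=3/5·2.25+1·6.75=8.1
n=3: y=8.1, sp=5, e=sp−y=-3.1; I=-0.35, D=e−e_prev=-5.85; u=1/4·(-3.1)+3/2·(-0.35)+1/4·(-5.85)=-2.7625; next y=3/5·8.1+1·(-2.7625)=2.0975
n=4: y=2.0975, sp=5, e=sp−y=2.9025; I=2.5525, D=e−e_prev=6.0025; u=1/4·2.9025+3/2·2.5525+1/4·6.0025=6.055; next y=3/5·2.0975+1·6.055=7.3135
n=5: y=7.3135, sp=5, e=sp−y=-2.3135; I=0.239, D=e−e_prev=-5.216; u=1/4·(-2.3135)+3/2·0.239+1/4·(-5.216)=-1.523875; next y=3/5·7.3135+1·(-1.523875)=2.864225
n=6: y=2.864225, sp=5, e=sp−y=2.135775; I=2.374775, D=e−e_prev=4.449275; u=1/4·2.135775+3/2·2.374775+1/4·4.449275=5.208425; next y=3/5·2.864225+1·5.208425=6.92696
n=7: y=6.92696, sp=5, e=sp−y=-1.92696; I=0.447815, D=e−e_prev=-4.062735; u=1/4·(-1.92696)+3/2·0.447815+1/4·(-4.062735)≈-0.825701; next y=3/5·6.92696+1·(-0.825701)≈3.330475
n=8: y≈3.330475, sp=5, e=sp−y≈1.669525; I≈2.117340, D=e−e_prev≈3.596485; u=1/4·1.669525+3/2·2.117340+1/4·3.596485≈4.492513; next y=3/5·3.330475+1·4.492513≈6.490798
n=9: y≈6.490798, sp=5, e=sp−y≈-1.490798; I≈0.626542, D=e−e_prev≈-3.160323; u=1/4·(-1.490798)+3/2·0.626542+1/4·(-3.160323)≈-0.222967; next y=3/5·6.490798+1·(-0.222967)≈3.671512
n=10: y≈3.671512, sp=5, e=sp−y≈1.328488; I≈1.955030, D=e−e_prev≈2.819286; u=1/4·1.328488+3/2·1.955030+1/4·2.819286≈3.969489; next y=3/5·3.671512+1·3.969489≈6.172396
n=11: y≈6.172396, sp=5, e=sp−y≈-1.172396; I≈0.782634, D=e−e_prev≈-2.500884; u=1/4·(-1.172396)+3/2·0.782634+1/4·(-2.500884)≈0.255631; next y=3/5·6.172396+1·0.255631≈3.959069
n=12: y≈3.959069, sp=5, e=sp−y≈1.040931; I≈1.823565, D=e−e_prev≈2.213327; u=1/4·1.040931+3/2·1.823565+1/4·2.213327≈3.548913; next y=3/5·3.959069+1·3.548913≈5.924354
n=13: y≈5.924354, sp=5, e=sp−y≈-0.924354; I≈0.899211, D=e−e_prev≈-1.965285; u=1/4·(-0.924354)+3/2·0.899211+1/4·(-1.965285)≈0.626407; next y=3/5·5.924354+1·0.626407≈4.181020
n=14: y≈4.181020, sp=5, e=sp−y≈0.818980; I≈1.718192, D=e−e_prev≈1.743334; u=1/4·0.818980+3/2·1.718192+1/4·1.743334≈3.217866; next y=3/5·4.181020+1·3.217866≈5.726478

0 5 10.000 0.000
1 5 -3.750 10.000
2 5 6.750 2.250
3 5 -2.763 8.100
4 5 6.055 2.098
5 5 -1.524 7.314
6 5 5.208 2.864
7 5 -0.826 6.927
8 5 4.493 3.330
9 5 -0.223 6.491
10 5 3.969 3.672
11 5 0.256 6.172
12 5 3.549 3.959
13 5 0.626 5.924
14 5 3.218 4.181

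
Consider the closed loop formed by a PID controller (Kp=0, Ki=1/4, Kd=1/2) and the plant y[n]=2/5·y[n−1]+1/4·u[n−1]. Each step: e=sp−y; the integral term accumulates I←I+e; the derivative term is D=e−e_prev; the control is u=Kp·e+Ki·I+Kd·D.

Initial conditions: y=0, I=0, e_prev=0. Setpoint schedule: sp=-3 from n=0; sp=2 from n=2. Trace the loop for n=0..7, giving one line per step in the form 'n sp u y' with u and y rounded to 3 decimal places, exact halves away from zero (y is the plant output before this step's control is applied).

0 -3 -2.250 0.000
1 -3 -1.078 -0.563
2 2 1.730 -0.495
3 2 -0.659 0.235
4 2 0.376 -0.071
5 2 0.639 0.066
6 2 1.100 0.186
7 2 1.491 0.349

(exact arithmetic carried between steps; '≈' marks a value shown rounded to 6 d.p. or computed from one; I and e_prev carry over from the previous line; the table rounds u and y to 3 d.p., halves away from zero)
n=0: y=0, sp=-3, e=sp−y=-3; I=-3, D=e−e_prev=-3; u=0·(-3)+1/4·(-3)+1/2·(-3)=-2.25; next y=2/5·0+1/4·(-2.25)=-0.5625
n=1: y=-0.5625, sp=-3, e=sp−y=-2.4375; I=-5.4375, D=e−e_prev=0.5625; u=0·(-2.4375)+1/4·(-5.4375)+1/2·0.5625=-1.078125; next y=2/5·(-0.5625)+1/4·(-1.078125)≈-0.494531
n=2: y≈-0.494531, sp=2, e=sp−y≈2.494531; I≈-2.942969, D=e−e_prev≈4.932031; u=0·2.494531+1/4·(-2.942969)+1/2·4.932031≈1.730273; next y=2/5·(-0.494531)+1/4·1.730273≈0.234756
n=3: y≈0.234756, sp=2, e=sp−y≈1.765244; I≈-1.177725, D=e−e_prev≈-0.729287; u=0·1.765244+1/4·(-1.177725)+1/2·(-0.729287)≈-0.659075; next y=2/5·0.234756+1/4·(-0.659075)≈-0.070866
n=4: y≈-0.070866, sp=2, e=sp−y≈2.070866; I≈0.893142, D=e−e_prev≈0.305622; u=0·2.070866+1/4·0.893142+1/2·0.305622≈0.376097; next y=2/5·(-0.070866)+1/4·0.376097≈0.065678
n=5: y≈0.065678, sp=2, e=sp−y≈1.934322; I≈2.827464, D=e−e_prev≈-0.136544; u=0·1.934322+1/4·2.827464+1/2·(-0.136544)≈0.638594; next y=2/5·0.065678+1/4·0.638594≈0.185920
n=6: y≈0.185920, sp=2, e=sp−y≈1.814080; I≈4.641545, D=e−e_prev≈-0.120242; u=0·1.814080+1/4·4.641545+1/2·(-0.120242)≈1.100265; next y=2/5·0.185920+1/4·1.100265≈0.349434
n=7: y≈0.349434, sp=2, e=sp−y≈1.650566; I≈6.292110, D=e−e_prev≈-0.163515; u=0·1.650566+1/4·6.292110+1/2·(-0.163515)≈1.491270; next y=2/5·0.349434+1/4·1.491270≈0.512591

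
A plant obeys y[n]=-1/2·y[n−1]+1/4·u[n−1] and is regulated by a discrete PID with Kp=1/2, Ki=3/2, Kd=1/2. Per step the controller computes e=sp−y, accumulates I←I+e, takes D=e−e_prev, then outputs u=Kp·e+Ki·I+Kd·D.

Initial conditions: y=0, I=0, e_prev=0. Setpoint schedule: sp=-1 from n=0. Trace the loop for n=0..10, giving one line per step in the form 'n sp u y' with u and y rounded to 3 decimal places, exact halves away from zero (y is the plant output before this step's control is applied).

(exact arithmetic carried between steps; '≈' marks a value shown rounded to 6 d.p. or computed from one; I and e_prev carry over from the previous line; the table rounds u and y to 3 d.p., halves away from zero)
n=0: y=0, sp=-1, e=sp−y=-1; I=-1, D=e−e_prev=-1; u=1/2·(-1)+3/2·(-1)+1/2·(-1)=-2.5; next y=-1/2·0+1/4·(-2.5)=-0.625
n=1: y=-0.625, sp=-1, e=sp−y=-0.375; I=-1.375, D=e−e_prev=0.625; u=1/2·(-0.375)+3/2·(-1.375)+1/2·0.625=-1.9375; next y=-1/2·(-0.625)+1/4·(-1.9375)=-0.171875
n=2: y=-0.171875, sp=-1, e=sp−y=-0.828125; I=-2.203125, D=e−e_prev=-0.453125; u=1/2·(-0.828125)+3/2·(-2.203125)+1/2·(-0.453125)≈-3.945313; next y=-1/2·(-0.171875)+1/4·(-3.945313)≈-0.900391
n=3: y≈-0.900391, sp=-1, e=sp−y≈-0.099609; I≈-2.302734, D=e−e_prev≈0.728516; u=1/2·(-0.099609)+3/2·(-2.302734)+1/2·0.728516≈-3.139648; next y=-1/2·(-0.900391)+1/4·(-3.139648)≈-0.334717
n=4: y≈-0.334717, sp=-1, e=sp−y≈-0.665283; I≈-2.968018, D=e−e_prev≈-0.565674; u=1/2·(-0.665283)+3/2·(-2.968018)+1/2·(-0.565674)≈-5.067505; next y=-1/2·(-0.334717)+1/4·(-5.067505)≈-1.099518
n=5: y≈-1.099518, sp=-1, e=sp−y≈0.099518; I≈-2.868500, D=e−e_prev≈0.764801; u=1/2·0.099518+3/2·(-2.868500)+1/2·0.764801≈-3.870590; next y=-1/2·(-1.099518)+1/4·(-3.870590)≈-0.417889
n=6: y≈-0.417889, sp=-1, e=sp−y≈-0.582111; I≈-3.450611, D=e−e_prev≈-0.681629; u=1/2·(-0.582111)+3/2·(-3.450611)+1/2·(-0.681629)≈-5.807787; next y=-1/2·(-0.417889)+1/4·(-5.807787)≈-1.243002
n=7: y≈-1.243002, sp=-1, e=sp−y≈0.243002; I≈-3.207609, D=e−e_prev≈0.825114; u=1/2·0.243002+3/2·(-3.207609)+1/2·0.825114≈-4.277355; next y=-1/2·(-1.243002)+1/4·(-4.277355)≈-0.447838
n=8: y≈-0.447838, sp=-1, e=sp−y≈-0.552162; I≈-3.759771, D=e−e_prev≈-0.795165; u=1/2·(-0.552162)+3/2·(-3.759771)+1/2·(-0.795165)≈-6.313320; next y=-1/2·(-0.447838)+1/4·(-6.313320)≈-1.354411
n=9: y≈-1.354411, sp=-1, e=sp−y≈0.354411; I≈-3.405360, D=e−e_prev≈0.906574; u=1/2·0.354411+3/2·(-3.405360)+1/2·0.906574≈-4.477547; next y=-1/2·(-1.354411)+1/4·(-4.477547)≈-0.442181
n=10: y≈-0.442181, sp=-1, e=sp−y≈-0.557819; I≈-3.963179, D=e−e_prev≈-0.912230; u=1/2·(-0.557819)+3/2·(-3.963179)+1/2·(-0.912230)≈-6.679793; next y=-1/2·(-0.442181)+1/4·(-6.679793)≈-1.448858

0 -1 -2.500 0.000
1 -1 -1.938 -0.625
2 -1 -3.945 -0.172
3 -1 -3.140 -0.900
4 -1 -5.068 -0.335
5 -1 -3.871 -1.100
6 -1 -5.808 -0.418
7 -1 -4.277 -1.243
8 -1 -6.313 -0.448
9 -1 -4.478 -1.354
10 -1 -6.680 -0.442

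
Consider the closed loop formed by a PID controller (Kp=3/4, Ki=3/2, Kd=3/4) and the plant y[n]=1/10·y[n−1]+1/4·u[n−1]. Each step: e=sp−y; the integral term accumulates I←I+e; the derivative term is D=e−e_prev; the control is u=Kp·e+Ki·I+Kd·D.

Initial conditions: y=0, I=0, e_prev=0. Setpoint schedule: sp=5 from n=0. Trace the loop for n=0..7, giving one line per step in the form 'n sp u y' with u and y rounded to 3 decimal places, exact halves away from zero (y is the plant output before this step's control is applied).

(exact arithmetic carried between steps; '≈' marks a value shown rounded to 6 d.p. or computed from one; I and e_prev carry over from the previous line; the table rounds u and y to 3 d.p., halves away from zero)
n=0: y=0, sp=5, e=sp−y=5; I=5, D=e−e_prev=5; u=3/4·5+3/2·5+3/4·5=15; next y=1/10·0+1/4·15=3.75
n=1: y=3.75, sp=5, e=sp−y=1.25; I=6.25, D=e−e_prev=-3.75; u=3/4·1.25+3/2·6.25+3/4·(-3.75)=7.5; next y=1/10·3.75+1/4·7.5=2.25
n=2: y=2.25, sp=5, e=sp−y=2.75; I=9, D=e−e_prev=1.5; u=3/4·2.75+3/2·9+3/4·1.5=16.6875; next y=1/10·2.25+1/4·16.6875=4.396875
n=3: y=4.396875, sp=5, e=sp−y=0.603125; I=9.603125, D=e−e_prev=-2.146875; u=3/4·0.603125+3/2·9.603125+3/4·(-2.146875)=13.246875; next y=1/10·4.396875+1/4·13.246875≈3.751406
n=4: y≈3.751406, sp=5, e=sp−y≈1.248594; I≈10.851719, D=e−e_prev≈0.645469; u=3/4·1.248594+3/2·10.851719+3/4·0.645469≈17.698125; next y=1/10·3.751406+1/4·17.698125≈4.799672
n=5: y≈4.799672, sp=5, e=sp−y≈0.200328; I≈11.052047, D=e−e_prev≈-1.048266; u=3/4·0.200328+3/2·11.052047+3/4·(-1.048266)≈15.942117; next y=1/10·4.799672+1/4·15.942117≈4.465496
n=6: y≈4.465496, sp=5, e=sp−y≈0.534504; I≈11.586550, D=e−e_prev≈0.334175; u=3/4·0.534504+3/2·11.586550+3/4·0.334175≈18.031335; next y=1/10·4.465496+1/4·18.031335≈4.954383
n=7: y≈4.954383, sp=5, e=sp−y≈0.045617; I≈11.632167, D=e−e_prev≈-0.488887; u=3/4·0.045617+3/2·11.632167+3/4·(-0.488887)≈17.115798; next y=1/10·4.954383+1/4·17.115798≈4.774388

0 5 15.000 0.000
1 5 7.500 3.750
2 5 16.688 2.250
3 5 13.247 4.397
4 5 17.698 3.751
5 5 15.942 4.800
6 5 18.031 4.465
7 5 17.116 4.954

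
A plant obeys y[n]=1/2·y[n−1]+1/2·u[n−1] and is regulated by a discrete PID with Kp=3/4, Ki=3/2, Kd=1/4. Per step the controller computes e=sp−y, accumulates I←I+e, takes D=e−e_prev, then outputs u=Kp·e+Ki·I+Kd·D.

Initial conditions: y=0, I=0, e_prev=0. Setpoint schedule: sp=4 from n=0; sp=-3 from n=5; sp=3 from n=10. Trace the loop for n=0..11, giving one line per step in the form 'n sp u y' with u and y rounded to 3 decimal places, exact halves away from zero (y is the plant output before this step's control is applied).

0 4 10.000 0.000
1 4 2.500 5.000
2 4 5.375 3.750
3 4 3.406 4.563
4 4 4.211 3.984
5 -3 -13.693 4.098
6 -3 -0.323 -4.798
7 -3 -5.444 -2.560
8 -3 -1.940 -4.002
9 -3 -3.375 -2.971
10 3 12.344 -3.173
11 3 0.657 4.586

(exact arithmetic carried between steps; '≈' marks a value shown rounded to 6 d.p. or computed from one; I and e_prev carry over from the previous line; the table rounds u and y to 3 d.p., halves away from zero)
n=0: y=0, sp=4, e=sp−y=4; I=4, D=e−e_prev=4; u=3/4·4+3/2·4+1/4·4=10; next y=1/2·0+1/2·10=5
n=1: y=5, sp=4, e=sp−y=-1; I=3, D=e−e_prev=-5; u=3/4·(-1)+3/2·3+1/4·(-5)=2.5; next y=1/2·5+1/2·2.5=3.75
n=2: y=3.75, sp=4, e=sp−y=0.25; I=3.25, D=e−e_prev=1.25; u=3/4·0.25+3/2·3.25+1/4·1.25=5.375; next y=1/2·3.75+1/2·5.375=4.5625
n=3: y=4.5625, sp=4, e=sp−y=-0.5625; I=2.6875, D=e−e_prev=-0.8125; u=3/4·(-0.5625)+3/2·2.6875+1/4·(-0.8125)=3.40625; next y=1/2·4.5625+1/2·3.40625=3.984375
n=4: y=3.984375, sp=4, e=sp−y=0.015625; I=2.703125, D=e−e_prev=0.578125; u=3/4·0.015625+3/2·2.703125+1/4·0.578125≈4.210938; next y=1/2·3.984375+1/2·4.210938≈4.097656
n=5: y≈4.097656, sp=-3, e=sp−y≈-7.097656; I≈-4.394531, D=e−e_prev≈-7.113281; u=3/4·(-7.097656)+3/2·(-4.394531)+1/4·(-7.113281)≈-13.693359; next y=1/2·4.097656+1/2·(-13.693359)≈-4.797852
n=6: y≈-4.797852, sp=-3, e=sp−y≈1.797852; I≈-2.596680, D=e−e_prev≈8.895508; u=3/4·1.797852+3/2·(-2.596680)+1/4·8.895508≈-0.322754; next y=1/2·(-4.797852)+1/2·(-0.322754)≈-2.560303
n=7: y≈-2.560303, sp=-3, e=sp−y≈-0.439697; I≈-3.036377, D=e−e_prev≈-2.237549; u=3/4·(-0.439697)+3/2·(-3.036377)+1/4·(-2.237549)≈-5.443726; next y=1/2·(-2.560303)+1/2·(-5.443726)≈-4.002014
n=8: y≈-4.002014, sp=-3, e=sp−y≈1.002014; I≈-2.034363, D=e−e_prev≈1.441711; u=3/4·1.002014+3/2·(-2.034363)+1/4·1.441711≈-1.939606; next y=1/2·(-4.002014)+1/2·(-1.939606)≈-2.970810
n=9: y≈-2.970810, sp=-3, e=sp−y≈-0.029190; I≈-2.063553, D=e−e_prev≈-1.031204; u=3/4·(-0.029190)+3/2·(-2.063553)+1/4·(-1.031204)≈-3.375023; next y=1/2·(-2.970810)+1/2·(-3.375023)≈-3.172916
n=10: y≈-3.172916, sp=3, e=sp−y≈6.172916; I≈4.109364, D=e−e_prev≈6.202106; u=3/4·6.172916+3/2·4.109364+1/4·6.202106≈12.344259; next y=1/2·(-3.172916)+1/2·12.344259≈4.585671
n=11: y≈4.585671, sp=3, e=sp−y≈-1.585671; I≈2.523692, D=e−e_prev≈-7.758588; u=3/4·(-1.585671)+3/2·2.523692+1/4·(-7.758588)≈0.656638; next y=1/2·4.585671+1/2·0.656638≈2.621155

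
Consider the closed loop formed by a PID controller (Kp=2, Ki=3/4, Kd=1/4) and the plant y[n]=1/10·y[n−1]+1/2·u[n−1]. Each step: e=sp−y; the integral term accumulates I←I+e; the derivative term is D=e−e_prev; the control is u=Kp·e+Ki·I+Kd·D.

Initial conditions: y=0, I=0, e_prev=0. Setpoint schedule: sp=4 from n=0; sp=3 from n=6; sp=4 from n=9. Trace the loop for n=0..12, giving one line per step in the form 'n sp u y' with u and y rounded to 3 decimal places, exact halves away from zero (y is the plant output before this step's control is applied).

(exact arithmetic carried between steps; '≈' marks a value shown rounded to 6 d.p. or computed from one; I and e_prev carry over from the previous line; the table rounds u and y to 3 d.p., halves away from zero)
n=0: y=0, sp=4, e=sp−y=4; I=4, D=e−e_prev=4; u=2·4+3/4·4+1/4·4=12; next y=1/10·0+1/2·12=6
n=1: y=6, sp=4, e=sp−y=-2; I=2, D=e−e_prev=-6; u=2·(-2)+3/4·2+1/4·(-6)=-4; next y=1/10·6+1/2·(-4)=-1.4
n=2: y=-1.4, sp=4, e=sp−y=5.4; I=7.4, D=e−e_prev=7.4; u=2·5.4+3/4·7.4+1/4·7.4=18.2; next y=1/10·(-1.4)+1/2·18.2=8.96
n=3: y=8.96, sp=4, e=sp−y=-4.96; I=2.44, D=e−e_prev=-10.36; u=2·(-4.96)+3/4·2.44+1/4·(-10.36)=-10.68; next y=1/10·8.96+1/2·(-10.68)=-4.444
n=4: y=-4.444, sp=4, e=sp−y=8.444; I=10.884, D=e−e_prev=13.404; u=2·8.444+3/4·10.884+1/4·13.404=28.402; next y=1/10·(-4.444)+1/2·28.402=13.7566
n=5: y=13.7566, sp=4, e=sp−y=-9.7566; I=1.1274, D=e−e_prev=-18.2006; u=2·(-9.7566)+3/4·1.1274+1/4·(-18.2006)=-23.2178; next y=1/10·13.7566+1/2·(-23.2178)=-10.23324
n=6: y=-10.23324, sp=3, e=sp−y=13.23324; I=14.36064, D=e−e_prev=22.98984; u=2·13.23324+3/4·14.36064+1/4·22.98984=42.98442; next y=1/10·(-10.23324)+1/2·42.98442=20.468886
n=7: y=20.468886, sp=3, e=sp−y=-17.468886; I=-3.108246, D=e−e_prev=-30.702126; u=2·(-17.468886)+3/4·(-3.108246)+1/4·(-30.702126)=-44.944488; next y=1/10·20.468886+1/2·(-44.944488)≈-20.425355
n=8: y≈-20.425355, sp=3, e=sp−y≈23.425355; I≈20.317109, D=e−e_prev≈40.894241; u=2·23.425355+3/4·20.317109+1/4·40.894241≈72.312103; next y=1/10·(-20.425355)+1/2·72.312103≈34.113516
n=9: y≈34.113516, sp=4, e=sp−y≈-30.113516; I≈-9.796407, D=e−e_prev≈-53.538871; u=2·(-30.113516)+3/4·(-9.796407)+1/4·(-53.538871)≈-80.959055; next y=1/10·34.113516+1/2·(-80.959055)≈-37.068176
n=10: y≈-37.068176, sp=4, e=sp−y≈41.068176; I≈31.271769, D=e−e_prev≈71.181692; u=2·41.068176+3/4·31.271769+1/4·71.181692≈123.385602; next y=1/10·(-37.068176)+1/2·123.385602≈57.985983
n=11: y≈57.985983, sp=4, e=sp−y≈-53.985983; I≈-22.714214, D=e−e_prev≈-95.054159; u=2·(-53.985983)+3/4·(-22.714214)+1/4·(-95.054159)≈-148.771167; next y=1/10·57.985983+1/2·(-148.771167)≈-68.586985
n=12: y≈-68.586985, sp=4, e=sp−y≈72.586985; I≈49.872771, D=e−e_prev≈126.572968; u=2·72.586985+3/4·49.872771+1/4·126.572968≈214.221791; next y=1/10·(-68.586985)+1/2·214.221791≈100.252197

0 4 12.000 0.000
1 4 -4.000 6.000
2 4 18.200 -1.400
3 4 -10.680 8.960
4 4 28.402 -4.444
5 4 -23.218 13.757
6 3 42.984 -10.233
7 3 -44.944 20.469
8 3 72.312 -20.425
9 4 -80.959 34.114
10 4 123.386 -37.068
11 4 -148.771 57.986
12 4 214.222 -68.587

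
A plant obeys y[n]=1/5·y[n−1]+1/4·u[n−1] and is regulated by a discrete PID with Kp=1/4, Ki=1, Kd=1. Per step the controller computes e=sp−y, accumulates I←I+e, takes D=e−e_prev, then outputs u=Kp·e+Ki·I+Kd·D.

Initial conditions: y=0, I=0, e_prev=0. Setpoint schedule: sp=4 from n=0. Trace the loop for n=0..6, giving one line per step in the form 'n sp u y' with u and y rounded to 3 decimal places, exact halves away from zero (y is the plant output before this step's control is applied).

0 4 9.000 0.000
1 4 3.938 2.250
2 4 9.773 1.434
3 4 8.607 2.730
4 4 11.245 2.698
5 4 11.046 3.351
6 4 12.166 3.432

(exact arithmetic carried between steps; '≈' marks a value shown rounded to 6 d.p. or computed from one; I and e_prev carry over from the previous line; the table rounds u and y to 3 d.p., halves away from zero)
n=0: y=0, sp=4, e=sp−y=4; I=4, D=e−e_prev=4; u=1/4·4+1·4+1·4=9; next y=1/5·0+1/4·9=2.25
n=1: y=2.25, sp=4, e=sp−y=1.75; I=5.75, D=e−e_prev=-2.25; u=1/4·1.75+1·5.75+1·(-2.25)=3.9375; next y=1/5·2.25+1/4·3.9375=1.434375
n=2: y=1.434375, sp=4, e=sp−y=2.565625; I=8.315625, D=e−e_prev=0.815625; u=1/4·2.565625+1·8.315625+1·0.815625≈9.772656; next y=1/5·1.434375+1/4·9.772656≈2.730039
n=3: y≈2.730039, sp=4, e=sp−y≈1.269961; I≈9.585586, D=e−e_prev≈-1.295664; u=1/4·1.269961+1·9.585586+1·(-1.295664)≈8.607412; next y=1/5·2.730039+1/4·8.607412≈2.697861
n=4: y≈2.697861, sp=4, e=sp−y≈1.302139; I≈10.887725, D=e−e_prev≈0.032178; u=1/4·1.302139+1·10.887725+1·0.032178≈11.245438; next y=1/5·2.697861+1/4·11.245438≈3.350932
n=5: y≈3.350932, sp=4, e=sp−y≈0.649068; I≈11.536793, D=e−e_prev≈-0.653071; u=1/4·0.649068+1·11.536793+1·(-0.653071)≈11.045990; next y=1/5·3.350932+1/4·11.045990≈3.431684
n=6: y≈3.431684, sp=4, e=sp−y≈0.568316; I≈12.105110, D=e−e_prev≈-0.080752; u=1/4·0.568316+1·12.105110+1·(-0.080752)≈12.166437; next y=1/5·3.431684+1/4·12.166437≈3.727946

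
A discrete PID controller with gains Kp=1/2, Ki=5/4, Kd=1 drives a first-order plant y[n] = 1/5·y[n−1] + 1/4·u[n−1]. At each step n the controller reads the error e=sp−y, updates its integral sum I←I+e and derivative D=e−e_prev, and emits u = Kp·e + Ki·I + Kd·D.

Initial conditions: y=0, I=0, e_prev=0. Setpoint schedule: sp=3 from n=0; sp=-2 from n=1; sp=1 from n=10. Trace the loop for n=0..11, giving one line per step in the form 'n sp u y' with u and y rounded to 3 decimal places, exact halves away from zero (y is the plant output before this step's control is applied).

0 3 8.250 0.000
1 -2 -10.422 2.063
2 -2 3.265 -2.193
3 -2 -7.818 0.378
4 -2 -2.014 -1.879
5 -2 -7.171 -0.879
6 -2 -4.577 -1.969
7 -2 -6.890 -1.538
8 -2 -5.683 -2.030
9 -2 -6.697 -1.827
10 1 2.125 -2.040
11 1 -3.236 0.123

(exact arithmetic carried between steps; '≈' marks a value shown rounded to 6 d.p. or computed from one; I and e_prev carry over from the previous line; the table rounds u and y to 3 d.p., halves away from zero)
n=0: y=0, sp=3, e=sp−y=3; I=3, D=e−e_prev=3; u=1/2·3+5/4·3+1·3=8.25; next y=1/5·0+1/4·8.25=2.0625
n=1: y=2.0625, sp=-2, e=sp−y=-4.0625; I=-1.0625, D=e−e_prev=-7.0625; u=1/2·(-4.0625)+5/4·(-1.0625)+1·(-7.0625)=-10.421875; next y=1/5·2.0625+1/4·(-10.421875)≈-2.192969
n=2: y≈-2.192969, sp=-2, e=sp−y≈0.192969; I≈-0.869531, D=e−e_prev≈4.255469; u=1/2·0.192969+5/4·(-0.869531)+1·4.255469≈3.265039; next y=1/5·(-2.192969)+1/4·3.265039≈0.377666
n=3: y≈0.377666, sp=-2, e=sp−y≈-2.377666; I≈-3.247197, D=e−e_prev≈-2.570635; u=1/2·(-2.377666)+5/4·(-3.247197)+1·(-2.570635)≈-7.818464; next y=1/5·0.377666+1/4·(-7.818464)≈-1.879083
n=4: y≈-1.879083, sp=-2, e=sp−y≈-0.120917; I≈-3.368114, D=e−e_prev≈2.256749; u=1/2·(-0.120917)+5/4·(-3.368114)+1·2.256749≈-2.013853; next y=1/5·(-1.879083)+1/4·(-2.013853)≈-0.879280
n=5: y≈-0.879280, sp=-2, e=sp−y≈-1.120720; I≈-4.488835, D=e−e_prev≈-0.999803; u=1/2·(-1.120720)+5/4·(-4.488835)+1·(-0.999803)≈-7.171207; next y=1/5·(-0.879280)+1/4·(-7.171207)≈-1.968658
n=6: y≈-1.968658, sp=-2, e=sp−y≈-0.031342; I≈-4.520177, D=e−e_prev≈1.089378; u=1/2·(-0.031342)+5/4·(-4.520177)+1·1.089378≈-4.576515; next y=1/5·(-1.968658)+1/4·(-4.576515)≈-1.537860
n=7: y≈-1.537860, sp=-2, e=sp−y≈-0.462140; I≈-4.982317, D=e−e_prev≈-0.430797; u=1/2·(-0.462140)+5/4·(-4.982317)+1·(-0.430797)≈-6.889763; next y=1/5·(-1.537860)+1/4·(-6.889763)≈-2.030013
n=8: y≈-2.030013, sp=-2, e=sp−y≈0.030013; I≈-4.952304, D=e−e_prev≈0.492153; u=1/2·0.030013+5/4·(-4.952304)+1·0.492153≈-5.683221; next y=1/5·(-2.030013)+1/4·(-5.683221)≈-1.826808
n=9: y≈-1.826808, sp=-2, e=sp−y≈-0.173192; I≈-5.125496, D=e−e_prev≈-0.203205; u=1/2·(-0.173192)+5/4·(-5.125496)+1·(-0.203205)≈-6.696671; next y=1/5·(-1.826808)+1/4·(-6.696671)≈-2.039529
n=10: y≈-2.039529, sp=1, e=sp−y≈3.039529; I≈-2.085967, D=e−e_prev≈3.212722; u=1/2·3.039529+5/4·(-2.085967)+1·3.212722≈2.125028; next y=1/5·(-2.039529)+1/4·2.125028≈0.123351
n=11: y≈0.123351, sp=1, e=sp−y≈0.876649; I≈-1.209318, D=e−e_prev≈-2.162881; u=1/2·0.876649+5/4·(-1.209318)+1·(-2.162881)≈-3.236203; next y=1/5·0.123351+1/4·(-3.236203)≈-0.784381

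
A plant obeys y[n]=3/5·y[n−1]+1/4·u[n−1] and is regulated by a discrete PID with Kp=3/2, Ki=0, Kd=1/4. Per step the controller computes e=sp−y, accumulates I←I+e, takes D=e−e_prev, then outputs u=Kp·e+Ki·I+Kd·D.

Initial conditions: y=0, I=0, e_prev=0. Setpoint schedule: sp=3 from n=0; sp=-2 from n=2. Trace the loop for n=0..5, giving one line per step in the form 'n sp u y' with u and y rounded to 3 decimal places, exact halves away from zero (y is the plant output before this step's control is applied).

0 3 5.250 0.000
1 3 2.203 1.313
2 -2 -6.264 1.338
3 -2 -1.330 -0.763
4 -2 -1.808 -0.790
5 -2 -1.577 -0.926

(exact arithmetic carried between steps; '≈' marks a value shown rounded to 6 d.p. or computed from one; I and e_prev carry over from the previous line; the table rounds u and y to 3 d.p., halves away from zero)
n=0: y=0, sp=3, e=sp−y=3; I=3, D=e−e_prev=3; u=3/2·3+0·3+1/4·3=5.25; next y=3/5·0+1/4·5.25=1.3125
n=1: y=1.3125, sp=3, e=sp−y=1.6875; I=4.6875, D=e−e_prev=-1.3125; u=3/2·1.6875+0·4.6875+1/4·(-1.3125)=2.203125; next y=3/5·1.3125+1/4·2.203125≈1.338281
n=2: y≈1.338281, sp=-2, e=sp−y≈-3.338281; I≈1.349219, D=e−e_prev≈-5.025781; u=3/2·(-3.338281)+0·1.349219+1/4·(-5.025781)≈-6.263867; next y=3/5·1.338281+1/4·(-6.263867)≈-0.762998
n=3: y≈-0.762998, sp=-2, e=sp−y≈-1.237002; I≈0.112217, D=e−e_prev≈2.101279; u=3/2·(-1.237002)+0·0.112217+1/4·2.101279≈-1.330183; next y=3/5·(-0.762998)+1/4·(-1.330183)≈-0.790345
n=4: y≈-0.790345, sp=-2, e=sp−y≈-1.209655; I≈-1.097439, D=e−e_prev≈0.027347; u=3/2·(-1.209655)+0·(-1.097439)+1/4·0.027347≈-1.807646; next y=3/5·(-0.790345)+1/4·(-1.807646)≈-0.926118
n=5: y≈-0.926118, sp=-2, e=sp−y≈-1.073882; I≈-2.171320, D=e−e_prev≈0.135774; u=3/2·(-1.073882)+0·(-2.171320)+1/4·0.135774≈-1.576879; next y=3/5·(-0.926118)+1/4·(-1.576879)≈-0.949891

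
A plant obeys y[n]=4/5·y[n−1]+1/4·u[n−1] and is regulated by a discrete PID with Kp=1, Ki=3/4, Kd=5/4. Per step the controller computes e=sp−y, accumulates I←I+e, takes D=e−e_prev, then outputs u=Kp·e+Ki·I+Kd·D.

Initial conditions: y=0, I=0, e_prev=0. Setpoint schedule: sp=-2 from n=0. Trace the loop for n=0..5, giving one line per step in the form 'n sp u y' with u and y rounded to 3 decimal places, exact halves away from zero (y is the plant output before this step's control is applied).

(exact arithmetic carried between steps; '≈' marks a value shown rounded to 6 d.p. or computed from one; I and e_prev carry over from the previous line; the table rounds u and y to 3 d.p., halves away from zero)
n=0: y=0, sp=-2, e=sp−y=-2; I=-2, D=e−e_prev=-2; u=1·(-2)+3/4·(-2)+5/4·(-2)=-6; next y=4/5·0+1/4·(-6)=-1.5
n=1: y=-1.5, sp=-2, e=sp−y=-0.5; I=-2.5, D=e−e_prev=1.5; u=1·(-0.5)+3/4·(-2.5)+5/4·1.5=-0.5; next y=4/5·(-1.5)+1/4·(-0.5)=-1.325
n=2: y=-1.325, sp=-2, e=sp−y=-0.675; I=-3.175, D=e−e_prev=-0.175; u=1·(-0.675)+3/4·(-3.175)+5/4·(-0.175)=-3.275; next y=4/5·(-1.325)+1/4·(-3.275)=-1.87875
n=3: y=-1.87875, sp=-2, e=sp−y=-0.12125; I=-3.29625, D=e−e_prev=0.55375; u=1·(-0.12125)+3/4·(-3.29625)+5/4·0.55375=-1.90125; next y=4/5·(-1.87875)+1/4·(-1.90125)≈-1.978313
n=4: y≈-1.978313, sp=-2, e=sp−y≈-0.021688; I≈-3.317938, D=e−e_prev≈0.099563; u=1·(-0.021688)+3/4·(-3.317938)+5/4·0.099563≈-2.385688; next y=4/5·(-1.978313)+1/4·(-2.385688)≈-2.179072
n=5: y≈-2.179072, sp=-2, e=sp−y≈0.179072; I≈-3.138866, D=e−e_prev≈0.200759; u=1·0.179072+3/4·(-3.138866)+5/4·0.200759≈-1.924128; next y=4/5·(-2.179072)+1/4·(-1.924128)≈-2.224290

0 -2 -6.000 0.000
1 -2 -0.500 -1.500
2 -2 -3.275 -1.325
3 -2 -1.901 -1.879
4 -2 -2.386 -1.978
5 -2 -1.924 -2.179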